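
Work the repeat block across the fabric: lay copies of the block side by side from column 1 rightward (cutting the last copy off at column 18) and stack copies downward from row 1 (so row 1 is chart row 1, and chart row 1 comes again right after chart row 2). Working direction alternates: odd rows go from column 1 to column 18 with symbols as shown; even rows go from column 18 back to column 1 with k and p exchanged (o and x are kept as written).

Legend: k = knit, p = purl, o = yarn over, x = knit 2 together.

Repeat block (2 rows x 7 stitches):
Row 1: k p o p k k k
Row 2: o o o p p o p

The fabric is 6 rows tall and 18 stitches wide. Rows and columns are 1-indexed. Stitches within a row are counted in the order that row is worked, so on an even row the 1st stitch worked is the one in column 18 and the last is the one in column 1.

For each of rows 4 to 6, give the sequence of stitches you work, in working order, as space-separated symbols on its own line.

Rows as worked:
k o o o k o k k o o o k o k k o o o
k p o p k k k k p o p k k k k p o p
k o o o k o k k o o o k o k k o o o

Derivation:
Row 4: chart row 2, WS - tiled (columns 1-18): o o o p p o p o o o p p o p o o o p; work from column 18 back to 1 with k<->p swapped.
Row 5: chart row 1, RS - tile across columns 1-18 and work as-is.
Row 6: chart row 2, WS - tiled (columns 1-18): o o o p p o p o o o p p o p o o o p; work from column 18 back to 1 with k<->p swapped.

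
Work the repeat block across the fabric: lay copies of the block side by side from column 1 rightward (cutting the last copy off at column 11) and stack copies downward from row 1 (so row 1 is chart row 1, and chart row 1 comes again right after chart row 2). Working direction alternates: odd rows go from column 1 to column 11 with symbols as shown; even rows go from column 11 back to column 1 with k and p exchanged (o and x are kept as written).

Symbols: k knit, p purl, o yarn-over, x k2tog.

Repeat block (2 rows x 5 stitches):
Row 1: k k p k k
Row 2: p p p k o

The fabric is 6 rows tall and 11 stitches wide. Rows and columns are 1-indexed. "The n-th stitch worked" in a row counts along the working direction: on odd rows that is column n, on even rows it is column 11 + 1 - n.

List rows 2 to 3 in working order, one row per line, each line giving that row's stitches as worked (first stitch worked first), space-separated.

Result:
k o p k k k o p k k k
k k p k k k k p k k k

Derivation:
Row 2: chart row 2, WS - tiled (columns 1-11): p p p k o p p p k o p; work from column 11 back to 1 with k<->p swapped.
Row 3: chart row 1, RS - tile across columns 1-11 and work as-is.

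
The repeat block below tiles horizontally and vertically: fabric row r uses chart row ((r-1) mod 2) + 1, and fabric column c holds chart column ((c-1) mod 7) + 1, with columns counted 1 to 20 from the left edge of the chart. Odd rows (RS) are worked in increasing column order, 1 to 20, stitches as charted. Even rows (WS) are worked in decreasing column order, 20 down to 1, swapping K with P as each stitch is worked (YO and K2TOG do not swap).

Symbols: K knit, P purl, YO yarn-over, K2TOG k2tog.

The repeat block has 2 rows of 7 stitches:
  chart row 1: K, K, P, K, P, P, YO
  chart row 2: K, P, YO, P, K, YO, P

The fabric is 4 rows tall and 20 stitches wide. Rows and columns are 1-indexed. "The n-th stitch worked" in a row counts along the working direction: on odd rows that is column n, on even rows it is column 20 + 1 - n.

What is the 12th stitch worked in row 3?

Row 3: (3-1) mod 2 = 0, so use chart row 1. Odd row -> RS.
Chart row 1 tiled across columns 1-20: K K P K P P YO K K P K P P YO K K P K P P
Right side: take the tiled row as-is (worked left to right from column 1).
Counting 12 along the worked row gives P.

Stitch:
P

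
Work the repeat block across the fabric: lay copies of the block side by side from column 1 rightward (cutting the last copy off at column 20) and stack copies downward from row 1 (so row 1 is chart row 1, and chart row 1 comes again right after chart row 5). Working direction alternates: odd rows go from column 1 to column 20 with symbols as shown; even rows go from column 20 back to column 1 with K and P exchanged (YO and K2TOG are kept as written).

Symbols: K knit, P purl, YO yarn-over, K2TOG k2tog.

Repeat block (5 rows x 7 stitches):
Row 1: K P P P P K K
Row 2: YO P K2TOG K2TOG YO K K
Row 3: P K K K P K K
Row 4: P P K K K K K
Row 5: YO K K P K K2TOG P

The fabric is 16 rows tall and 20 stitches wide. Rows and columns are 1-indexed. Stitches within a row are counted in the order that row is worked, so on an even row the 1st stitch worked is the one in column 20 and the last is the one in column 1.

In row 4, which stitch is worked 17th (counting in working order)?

Row 4: (4-1) mod 5 = 3, so use chart row 4. Even row -> WS.
Chart row 4 tiled across columns 1-20: P P K K K K K P P K K K K K P P K K K K
WS: work from column 20 back to column 1 (reverse the tiled row), swapping K<->P (YO and K2TOG unchanged).
Row 4 as worked: P P P P K K P P P P P K K P P P P P K K
The 17th stitch worked is P.

Stitch:
P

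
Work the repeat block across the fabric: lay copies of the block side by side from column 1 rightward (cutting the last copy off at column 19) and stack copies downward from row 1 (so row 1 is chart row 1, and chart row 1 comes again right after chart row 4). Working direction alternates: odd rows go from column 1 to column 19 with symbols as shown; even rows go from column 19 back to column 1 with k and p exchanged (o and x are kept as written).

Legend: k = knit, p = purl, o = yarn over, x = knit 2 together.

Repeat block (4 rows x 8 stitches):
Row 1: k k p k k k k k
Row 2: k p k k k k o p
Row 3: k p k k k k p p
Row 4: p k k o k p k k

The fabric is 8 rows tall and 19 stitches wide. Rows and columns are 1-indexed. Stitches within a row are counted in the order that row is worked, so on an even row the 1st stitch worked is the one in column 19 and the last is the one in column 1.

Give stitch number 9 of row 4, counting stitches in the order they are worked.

Result:
p

Derivation:
Row 4 uses chart row ((4-1) mod 4)+1 = 4. Row 4 is even, so WS.
Chart row 4 tiled across columns 1-19: p k k o k p k k p k k o k p k k p k k
WS row: flip the tiled sequence (start at column 19) and apply k<->p; o and x stay.
Row 4 as worked: p p k p p k p o p p k p p k p o p p k
The 9th stitch worked is p.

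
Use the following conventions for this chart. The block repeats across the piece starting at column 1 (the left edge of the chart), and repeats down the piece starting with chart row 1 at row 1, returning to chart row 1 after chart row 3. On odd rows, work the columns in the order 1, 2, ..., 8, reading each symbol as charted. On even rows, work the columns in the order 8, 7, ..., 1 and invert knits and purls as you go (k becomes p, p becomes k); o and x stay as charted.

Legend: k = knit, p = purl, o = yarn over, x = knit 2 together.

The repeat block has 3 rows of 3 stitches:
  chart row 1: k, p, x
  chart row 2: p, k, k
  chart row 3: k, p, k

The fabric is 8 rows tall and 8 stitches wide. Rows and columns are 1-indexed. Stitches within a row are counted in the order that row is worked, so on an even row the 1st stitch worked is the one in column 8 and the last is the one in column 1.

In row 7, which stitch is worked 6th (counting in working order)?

Row 7: (7-1) mod 3 = 0, so use chart row 1. Odd row -> RS.
Chart row 1 tiled across columns 1-8: k p x k p x k p
Right side: take the tiled row as-is (worked left to right from column 1).
The 6th stitch worked is x.

Result:
x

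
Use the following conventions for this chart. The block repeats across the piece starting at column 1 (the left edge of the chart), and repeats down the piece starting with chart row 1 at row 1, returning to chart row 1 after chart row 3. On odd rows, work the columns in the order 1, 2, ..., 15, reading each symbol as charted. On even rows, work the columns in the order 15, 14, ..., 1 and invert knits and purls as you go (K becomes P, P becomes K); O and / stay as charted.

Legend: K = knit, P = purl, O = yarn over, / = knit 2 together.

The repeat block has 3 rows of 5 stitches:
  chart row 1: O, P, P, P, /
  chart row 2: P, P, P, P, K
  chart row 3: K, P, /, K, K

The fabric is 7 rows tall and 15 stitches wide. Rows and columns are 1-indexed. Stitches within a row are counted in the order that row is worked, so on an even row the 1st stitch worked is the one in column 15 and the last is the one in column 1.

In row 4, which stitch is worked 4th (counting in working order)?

Row 4: (4-1) mod 3 = 0, so use chart row 1. Even row -> WS.
Chart row 1 tiled across columns 1-15: O P P P / O P P P / O P P P /
WS row: flip the tiled sequence (start at column 15) and apply K<->P; O and / stay.
Row 4 as worked: / K K K O / K K K O / K K K O
The 4th stitch worked is K.

Result:
K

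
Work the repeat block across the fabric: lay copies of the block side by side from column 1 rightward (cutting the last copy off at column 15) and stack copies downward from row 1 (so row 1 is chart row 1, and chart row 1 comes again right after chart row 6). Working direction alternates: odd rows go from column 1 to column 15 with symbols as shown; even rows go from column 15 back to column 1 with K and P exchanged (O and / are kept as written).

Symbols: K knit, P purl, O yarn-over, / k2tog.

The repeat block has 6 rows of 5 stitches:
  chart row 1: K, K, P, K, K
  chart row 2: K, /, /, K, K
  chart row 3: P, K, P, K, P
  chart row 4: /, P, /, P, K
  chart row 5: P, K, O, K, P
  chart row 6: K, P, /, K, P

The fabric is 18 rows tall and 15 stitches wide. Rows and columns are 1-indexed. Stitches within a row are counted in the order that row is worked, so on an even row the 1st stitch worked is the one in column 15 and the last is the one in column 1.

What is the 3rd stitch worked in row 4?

== STITCH ==
/

Derivation:
For row 4: chart row = ((4-1) mod 6) + 1 = 4; this is a WS (even) row.
Chart row 4 tiled across columns 1-15: / P / P K / P / P K / P / P K
WS: work from column 15 back to column 1 (reverse the tiled row), swapping K<->P (O and / unchanged).
Row 4 as worked: P K / K / P K / K / P K / K /
Counting 3 along the worked row gives /.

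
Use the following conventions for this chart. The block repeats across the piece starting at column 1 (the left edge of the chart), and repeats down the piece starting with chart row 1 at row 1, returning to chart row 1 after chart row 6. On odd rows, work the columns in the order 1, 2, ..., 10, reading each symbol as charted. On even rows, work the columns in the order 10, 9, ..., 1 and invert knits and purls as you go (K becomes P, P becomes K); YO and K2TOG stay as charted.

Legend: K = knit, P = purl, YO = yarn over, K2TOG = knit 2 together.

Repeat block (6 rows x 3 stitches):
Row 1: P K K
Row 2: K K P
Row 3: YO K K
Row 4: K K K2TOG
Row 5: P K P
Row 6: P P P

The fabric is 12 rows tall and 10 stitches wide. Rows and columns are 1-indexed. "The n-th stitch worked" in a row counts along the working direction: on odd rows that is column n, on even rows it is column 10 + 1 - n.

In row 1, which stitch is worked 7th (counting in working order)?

Row 1 uses chart row ((1-1) mod 6)+1 = 1. Row 1 is odd, so RS.
Chart row 1 tiled across columns 1-10: P K K P K K P K K P
RS row: no reversal, no swap; stitch n worked = column n.
Stitch 7 in working order -> P

Stitch:
P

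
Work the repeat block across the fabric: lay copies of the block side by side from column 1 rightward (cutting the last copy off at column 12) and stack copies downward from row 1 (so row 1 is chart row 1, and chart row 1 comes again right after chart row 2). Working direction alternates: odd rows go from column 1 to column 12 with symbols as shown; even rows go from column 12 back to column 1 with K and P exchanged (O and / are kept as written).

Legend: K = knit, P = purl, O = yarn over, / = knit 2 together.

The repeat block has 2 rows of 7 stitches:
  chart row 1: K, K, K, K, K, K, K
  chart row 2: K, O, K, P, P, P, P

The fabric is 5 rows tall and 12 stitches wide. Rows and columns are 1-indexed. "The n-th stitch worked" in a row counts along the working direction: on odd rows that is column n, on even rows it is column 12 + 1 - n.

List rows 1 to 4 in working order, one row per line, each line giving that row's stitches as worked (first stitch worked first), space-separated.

Row 1: chart row 1, RS - tile across columns 1-12 and work as-is.
Row 2: chart row 2, WS - tiled (columns 1-12): K O K P P P P K O K P P; work from column 12 back to 1 with K<->P swapped.
Row 3: chart row 1, RS - tile across columns 1-12 and work as-is.
Row 4: chart row 2, WS - tiled (columns 1-12): K O K P P P P K O K P P; work from column 12 back to 1 with K<->P swapped.

Result:
K K K K K K K K K K K K
K K P O P K K K K P O P
K K K K K K K K K K K K
K K P O P K K K K P O P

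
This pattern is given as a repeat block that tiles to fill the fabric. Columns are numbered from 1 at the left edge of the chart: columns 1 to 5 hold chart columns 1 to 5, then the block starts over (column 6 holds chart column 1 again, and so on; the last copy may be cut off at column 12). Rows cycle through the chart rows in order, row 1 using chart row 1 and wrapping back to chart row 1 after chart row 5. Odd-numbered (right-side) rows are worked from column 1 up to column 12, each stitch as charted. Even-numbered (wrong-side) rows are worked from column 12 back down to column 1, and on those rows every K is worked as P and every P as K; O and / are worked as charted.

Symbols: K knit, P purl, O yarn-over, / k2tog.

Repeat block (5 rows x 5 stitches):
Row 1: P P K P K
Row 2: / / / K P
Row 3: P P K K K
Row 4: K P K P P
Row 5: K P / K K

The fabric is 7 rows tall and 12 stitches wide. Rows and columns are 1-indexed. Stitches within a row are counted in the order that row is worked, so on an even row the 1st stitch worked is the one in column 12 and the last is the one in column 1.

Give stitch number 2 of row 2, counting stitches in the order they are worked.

Stitch:
/

Derivation:
Row 2 uses chart row ((2-1) mod 5)+1 = 2. Row 2 is even, so WS.
Chart row 2 tiled across columns 1-12: / / / K P / / / K P / /
Wrong side: read the tiled row from column 12 down to 1 and exchange K with P (leave O, /).
Row 2 as worked: / / K P / / / K P / / /
Stitch 2 in working order -> /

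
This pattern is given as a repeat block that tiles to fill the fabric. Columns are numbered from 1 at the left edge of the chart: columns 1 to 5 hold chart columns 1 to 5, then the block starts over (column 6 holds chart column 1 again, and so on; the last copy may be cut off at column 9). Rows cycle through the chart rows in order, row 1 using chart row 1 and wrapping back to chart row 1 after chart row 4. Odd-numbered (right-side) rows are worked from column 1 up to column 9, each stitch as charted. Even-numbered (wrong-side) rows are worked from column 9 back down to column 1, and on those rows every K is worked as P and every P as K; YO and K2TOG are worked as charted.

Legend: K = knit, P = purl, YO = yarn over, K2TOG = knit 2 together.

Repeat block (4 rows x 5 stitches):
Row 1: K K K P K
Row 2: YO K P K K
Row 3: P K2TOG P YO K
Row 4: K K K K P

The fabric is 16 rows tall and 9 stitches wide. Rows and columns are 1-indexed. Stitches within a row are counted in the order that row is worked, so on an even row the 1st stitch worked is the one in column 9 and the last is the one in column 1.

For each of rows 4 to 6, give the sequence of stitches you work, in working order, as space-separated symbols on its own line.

Result:
P P P P K P P P P
K K K P K K K K P
P K P YO P P K P YO

Derivation:
Row 4: chart row 4, WS - tiled (columns 1-9): K K K K P K K K K; work from column 9 back to 1 with K<->P swapped.
Row 5: chart row 1, RS - tile across columns 1-9 and work as-is.
Row 6: chart row 2, WS - tiled (columns 1-9): YO K P K K YO K P K; work from column 9 back to 1 with K<->P swapped.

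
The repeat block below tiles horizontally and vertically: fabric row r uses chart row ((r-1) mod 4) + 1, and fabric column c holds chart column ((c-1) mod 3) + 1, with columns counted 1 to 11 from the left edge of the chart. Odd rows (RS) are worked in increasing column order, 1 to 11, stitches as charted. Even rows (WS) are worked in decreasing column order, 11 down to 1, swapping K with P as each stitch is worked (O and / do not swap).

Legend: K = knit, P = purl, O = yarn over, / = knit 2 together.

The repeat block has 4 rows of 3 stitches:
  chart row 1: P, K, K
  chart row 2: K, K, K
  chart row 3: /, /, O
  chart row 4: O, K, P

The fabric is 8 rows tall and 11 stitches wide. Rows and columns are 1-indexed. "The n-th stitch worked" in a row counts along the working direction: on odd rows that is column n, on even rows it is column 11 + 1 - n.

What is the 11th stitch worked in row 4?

Row 4: (4-1) mod 4 = 3, so use chart row 4. Even row -> WS.
Chart row 4 tiled across columns 1-11: O K P O K P O K P O K
WS row: flip the tiled sequence (start at column 11) and apply K<->P; O and / stay.
Row 4 as worked: P O K P O K P O K P O
The 11th stitch worked is O.

Stitch:
O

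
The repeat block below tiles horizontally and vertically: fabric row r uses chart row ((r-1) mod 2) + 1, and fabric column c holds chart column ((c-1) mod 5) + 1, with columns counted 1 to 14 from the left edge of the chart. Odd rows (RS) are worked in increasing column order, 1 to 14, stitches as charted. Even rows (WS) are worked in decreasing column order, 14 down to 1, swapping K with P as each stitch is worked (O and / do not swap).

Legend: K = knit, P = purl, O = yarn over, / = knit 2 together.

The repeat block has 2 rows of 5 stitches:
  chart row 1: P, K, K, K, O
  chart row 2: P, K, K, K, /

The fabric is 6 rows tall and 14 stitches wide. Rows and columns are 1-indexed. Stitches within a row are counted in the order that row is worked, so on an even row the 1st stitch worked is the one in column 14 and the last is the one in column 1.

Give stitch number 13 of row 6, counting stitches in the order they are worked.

Row 6 uses chart row ((6-1) mod 2)+1 = 2. Row 6 is even, so WS.
Chart row 2 tiled across columns 1-14: P K K K / P K K K / P K K K
Wrong side: read the tiled row from column 14 down to 1 and exchange K with P (leave O, /).
Row 6 as worked: P P P K / P P P K / P P P K
The 13th stitch worked is P.

== STITCH ==
P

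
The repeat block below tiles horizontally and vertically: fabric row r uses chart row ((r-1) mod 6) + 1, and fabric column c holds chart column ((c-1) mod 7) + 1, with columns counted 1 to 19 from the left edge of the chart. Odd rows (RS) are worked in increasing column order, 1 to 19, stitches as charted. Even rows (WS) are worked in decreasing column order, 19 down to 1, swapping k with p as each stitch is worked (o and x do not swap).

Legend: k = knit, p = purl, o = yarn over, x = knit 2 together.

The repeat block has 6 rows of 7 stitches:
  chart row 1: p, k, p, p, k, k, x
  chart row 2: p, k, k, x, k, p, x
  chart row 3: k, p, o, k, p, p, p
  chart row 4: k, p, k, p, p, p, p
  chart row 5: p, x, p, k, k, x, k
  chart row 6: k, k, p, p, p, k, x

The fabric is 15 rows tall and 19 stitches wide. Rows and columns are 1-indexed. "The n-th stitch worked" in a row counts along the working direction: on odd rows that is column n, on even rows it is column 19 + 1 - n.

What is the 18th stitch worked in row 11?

Stitch:
k

Derivation:
Row 11 uses chart row ((11-1) mod 6)+1 = 5. Row 11 is odd, so RS.
Chart row 5 tiled across columns 1-19: p x p k k x k p x p k k x k p x p k k
RS: work column 1 to column 19, symbols as charted — the tiled row is the row as worked.
Stitch 18 in working order -> k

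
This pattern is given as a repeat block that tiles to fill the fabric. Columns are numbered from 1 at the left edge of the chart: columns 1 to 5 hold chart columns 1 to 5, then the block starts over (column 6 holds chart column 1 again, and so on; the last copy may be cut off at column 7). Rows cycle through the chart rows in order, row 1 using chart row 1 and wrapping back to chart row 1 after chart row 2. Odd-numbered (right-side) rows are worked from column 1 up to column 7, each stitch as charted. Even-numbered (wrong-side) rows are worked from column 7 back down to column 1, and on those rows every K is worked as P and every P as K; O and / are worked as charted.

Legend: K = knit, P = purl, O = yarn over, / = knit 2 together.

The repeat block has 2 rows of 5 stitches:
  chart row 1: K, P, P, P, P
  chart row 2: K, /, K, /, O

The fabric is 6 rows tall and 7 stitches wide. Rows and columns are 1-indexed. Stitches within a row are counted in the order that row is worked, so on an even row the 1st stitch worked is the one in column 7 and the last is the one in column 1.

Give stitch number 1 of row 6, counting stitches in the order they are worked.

Stitch:
/

Derivation:
Row 6 uses chart row ((6-1) mod 2)+1 = 2. Row 6 is even, so WS.
Chart row 2 tiled across columns 1-7: K / K / O K /
WS: work from column 7 back to column 1 (reverse the tiled row), swapping K<->P (O and / unchanged).
Row 6 as worked: / P O / P / P
The 1st stitch worked is /.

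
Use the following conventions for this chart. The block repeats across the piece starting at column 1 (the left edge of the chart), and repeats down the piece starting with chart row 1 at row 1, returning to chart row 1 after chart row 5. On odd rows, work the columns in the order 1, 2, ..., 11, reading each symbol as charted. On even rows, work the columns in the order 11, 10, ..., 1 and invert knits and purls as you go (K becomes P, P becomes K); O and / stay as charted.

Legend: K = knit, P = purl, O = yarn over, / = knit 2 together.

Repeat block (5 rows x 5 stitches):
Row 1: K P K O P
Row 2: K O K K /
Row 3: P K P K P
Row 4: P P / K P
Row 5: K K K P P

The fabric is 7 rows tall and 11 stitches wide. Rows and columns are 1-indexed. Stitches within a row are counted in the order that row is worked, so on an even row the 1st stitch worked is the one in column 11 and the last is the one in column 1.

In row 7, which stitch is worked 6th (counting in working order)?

Row 7 uses chart row ((7-1) mod 5)+1 = 2. Row 7 is odd, so RS.
Chart row 2 tiled across columns 1-11: K O K K / K O K K / K
RS: work column 1 to column 11, symbols as charted — the tiled row is the row as worked.
Stitch 6 in working order -> K

== STITCH ==
K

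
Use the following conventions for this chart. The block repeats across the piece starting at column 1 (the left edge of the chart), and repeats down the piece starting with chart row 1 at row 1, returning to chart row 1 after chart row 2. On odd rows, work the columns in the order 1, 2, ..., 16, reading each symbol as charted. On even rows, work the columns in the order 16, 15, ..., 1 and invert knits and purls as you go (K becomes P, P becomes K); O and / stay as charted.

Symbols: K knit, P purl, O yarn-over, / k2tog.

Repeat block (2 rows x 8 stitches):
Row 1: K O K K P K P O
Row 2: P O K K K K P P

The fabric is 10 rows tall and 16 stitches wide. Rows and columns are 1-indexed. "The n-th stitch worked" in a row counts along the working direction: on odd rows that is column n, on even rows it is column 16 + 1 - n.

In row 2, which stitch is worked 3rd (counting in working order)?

== STITCH ==
P

Derivation:
Row 2: (2-1) mod 2 = 1, so use chart row 2. Even row -> WS.
Chart row 2 tiled across columns 1-16: P O K K K K P P P O K K K K P P
WS: work from column 16 back to column 1 (reverse the tiled row), swapping K<->P (O and / unchanged).
Row 2 as worked: K K P P P P O K K K P P P P O K
Stitch 3 in working order -> P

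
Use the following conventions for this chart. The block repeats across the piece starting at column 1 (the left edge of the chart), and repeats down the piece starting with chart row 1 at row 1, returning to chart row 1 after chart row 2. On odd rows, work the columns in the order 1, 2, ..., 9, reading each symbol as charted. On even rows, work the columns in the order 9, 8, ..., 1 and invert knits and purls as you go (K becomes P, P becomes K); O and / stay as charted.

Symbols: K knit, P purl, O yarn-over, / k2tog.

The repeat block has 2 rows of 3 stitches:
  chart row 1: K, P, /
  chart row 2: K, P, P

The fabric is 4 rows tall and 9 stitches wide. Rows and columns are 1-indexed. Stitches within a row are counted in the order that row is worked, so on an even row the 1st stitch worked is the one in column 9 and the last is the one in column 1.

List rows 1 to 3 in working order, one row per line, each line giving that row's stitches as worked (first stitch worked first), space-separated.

Row 1: chart row 1, RS - tile across columns 1-9 and work as-is.
Row 2: chart row 2, WS - tiled (columns 1-9): K P P K P P K P P; work from column 9 back to 1 with K<->P swapped.
Row 3: chart row 1, RS - tile across columns 1-9 and work as-is.

== ROWS AS WORKED ==
K P / K P / K P /
K K P K K P K K P
K P / K P / K P /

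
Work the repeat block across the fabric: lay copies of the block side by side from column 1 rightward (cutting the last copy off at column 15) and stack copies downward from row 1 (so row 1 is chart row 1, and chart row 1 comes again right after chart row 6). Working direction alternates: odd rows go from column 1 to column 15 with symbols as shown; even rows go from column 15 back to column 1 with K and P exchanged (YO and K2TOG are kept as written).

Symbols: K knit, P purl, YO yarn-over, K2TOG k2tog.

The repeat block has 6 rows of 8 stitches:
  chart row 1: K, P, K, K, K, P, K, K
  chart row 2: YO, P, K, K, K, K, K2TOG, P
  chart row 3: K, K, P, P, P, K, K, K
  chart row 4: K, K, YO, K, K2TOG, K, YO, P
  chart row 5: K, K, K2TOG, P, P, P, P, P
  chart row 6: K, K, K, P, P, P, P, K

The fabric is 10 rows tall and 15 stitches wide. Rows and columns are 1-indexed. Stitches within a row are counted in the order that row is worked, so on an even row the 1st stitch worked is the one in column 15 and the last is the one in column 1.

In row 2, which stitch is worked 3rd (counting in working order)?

Stitch:
P

Derivation:
Row 2: (2-1) mod 6 = 1, so use chart row 2. Even row -> WS.
Chart row 2 tiled across columns 1-15: YO P K K K K K2TOG P YO P K K K K K2TOG
WS: work from column 15 back to column 1 (reverse the tiled row), swapping K<->P (YO and K2TOG unchanged).
Row 2 as worked: K2TOG P P P P K YO K K2TOG P P P P K YO
Stitch 3 in working order -> P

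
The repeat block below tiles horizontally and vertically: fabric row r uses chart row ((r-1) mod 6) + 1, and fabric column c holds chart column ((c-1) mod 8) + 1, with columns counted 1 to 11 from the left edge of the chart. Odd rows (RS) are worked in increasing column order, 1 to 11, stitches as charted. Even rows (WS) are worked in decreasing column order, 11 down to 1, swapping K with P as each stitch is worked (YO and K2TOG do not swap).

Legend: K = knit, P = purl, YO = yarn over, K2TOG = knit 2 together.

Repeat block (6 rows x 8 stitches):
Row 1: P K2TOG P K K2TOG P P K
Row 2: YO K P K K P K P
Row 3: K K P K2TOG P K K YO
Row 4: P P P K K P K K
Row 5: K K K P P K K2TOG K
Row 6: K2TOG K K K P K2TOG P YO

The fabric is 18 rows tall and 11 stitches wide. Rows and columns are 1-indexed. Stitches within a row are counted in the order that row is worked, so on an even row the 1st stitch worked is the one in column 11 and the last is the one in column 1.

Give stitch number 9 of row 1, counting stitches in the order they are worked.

Stitch:
P

Derivation:
Row 1: (1-1) mod 6 = 0, so use chart row 1. Odd row -> RS.
Chart row 1 tiled across columns 1-11: P K2TOG P K K2TOG P P K P K2TOG P
Right side: take the tiled row as-is (worked left to right from column 1).
Counting 9 along the worked row gives P.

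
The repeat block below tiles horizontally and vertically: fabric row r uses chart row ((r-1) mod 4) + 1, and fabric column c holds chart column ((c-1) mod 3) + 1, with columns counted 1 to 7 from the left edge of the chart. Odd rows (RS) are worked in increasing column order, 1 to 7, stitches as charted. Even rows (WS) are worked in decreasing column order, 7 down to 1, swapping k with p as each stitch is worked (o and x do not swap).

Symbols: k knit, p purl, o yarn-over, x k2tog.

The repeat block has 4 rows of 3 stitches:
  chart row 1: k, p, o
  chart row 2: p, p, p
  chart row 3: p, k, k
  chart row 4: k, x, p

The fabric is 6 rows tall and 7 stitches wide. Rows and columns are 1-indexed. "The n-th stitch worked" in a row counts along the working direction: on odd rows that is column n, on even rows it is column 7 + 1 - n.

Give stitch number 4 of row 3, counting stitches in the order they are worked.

Stitch:
p

Derivation:
Row 3: (3-1) mod 4 = 2, so use chart row 3. Odd row -> RS.
Chart row 3 tiled across columns 1-7: p k k p k k p
RS row: no reversal, no swap; stitch n worked = column n.
Stitch 4 in working order -> p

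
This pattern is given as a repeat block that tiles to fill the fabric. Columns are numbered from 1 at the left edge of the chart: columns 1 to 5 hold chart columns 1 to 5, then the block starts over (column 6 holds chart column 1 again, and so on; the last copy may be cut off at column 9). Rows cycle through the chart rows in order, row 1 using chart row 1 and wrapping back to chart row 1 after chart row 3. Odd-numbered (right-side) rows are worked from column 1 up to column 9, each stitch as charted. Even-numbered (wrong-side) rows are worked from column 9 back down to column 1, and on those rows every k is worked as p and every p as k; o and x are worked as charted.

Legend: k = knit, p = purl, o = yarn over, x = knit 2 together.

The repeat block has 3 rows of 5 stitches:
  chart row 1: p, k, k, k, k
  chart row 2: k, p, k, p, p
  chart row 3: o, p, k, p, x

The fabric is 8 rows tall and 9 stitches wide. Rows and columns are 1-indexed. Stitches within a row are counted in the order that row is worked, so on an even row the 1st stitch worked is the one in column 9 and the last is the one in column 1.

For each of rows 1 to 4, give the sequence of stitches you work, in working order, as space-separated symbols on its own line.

Row 1: chart row 1, RS - tile across columns 1-9 and work as-is.
Row 2: chart row 2, WS - tiled (columns 1-9): k p k p p k p k p; work from column 9 back to 1 with k<->p swapped.
Row 3: chart row 3, RS - tile across columns 1-9 and work as-is.
Row 4: chart row 1, WS - tiled (columns 1-9): p k k k k p k k k; work from column 9 back to 1 with k<->p swapped.

== ROWS AS WORKED ==
p k k k k p k k k
k p k p k k p k p
o p k p x o p k p
p p p k p p p p k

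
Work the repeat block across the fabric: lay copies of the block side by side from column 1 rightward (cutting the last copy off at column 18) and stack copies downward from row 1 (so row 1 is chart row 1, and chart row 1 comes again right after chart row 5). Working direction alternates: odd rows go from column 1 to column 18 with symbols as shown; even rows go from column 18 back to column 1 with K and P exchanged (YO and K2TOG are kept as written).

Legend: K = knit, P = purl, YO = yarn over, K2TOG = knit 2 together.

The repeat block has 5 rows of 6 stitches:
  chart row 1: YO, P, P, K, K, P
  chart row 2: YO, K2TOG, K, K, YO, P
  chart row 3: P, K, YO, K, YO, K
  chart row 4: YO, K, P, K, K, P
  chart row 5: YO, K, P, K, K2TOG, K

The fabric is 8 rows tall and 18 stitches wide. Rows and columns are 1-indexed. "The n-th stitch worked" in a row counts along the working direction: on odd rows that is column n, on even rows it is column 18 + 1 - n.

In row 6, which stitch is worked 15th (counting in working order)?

Row 6: (6-1) mod 5 = 0, so use chart row 1. Even row -> WS.
Chart row 1 tiled across columns 1-18: YO P P K K P YO P P K K P YO P P K K P
Wrong side: read the tiled row from column 18 down to 1 and exchange K with P (leave YO, K2TOG).
Row 6 as worked: K P P K K YO K P P K K YO K P P K K YO
The 15th stitch worked is P.

Result:
P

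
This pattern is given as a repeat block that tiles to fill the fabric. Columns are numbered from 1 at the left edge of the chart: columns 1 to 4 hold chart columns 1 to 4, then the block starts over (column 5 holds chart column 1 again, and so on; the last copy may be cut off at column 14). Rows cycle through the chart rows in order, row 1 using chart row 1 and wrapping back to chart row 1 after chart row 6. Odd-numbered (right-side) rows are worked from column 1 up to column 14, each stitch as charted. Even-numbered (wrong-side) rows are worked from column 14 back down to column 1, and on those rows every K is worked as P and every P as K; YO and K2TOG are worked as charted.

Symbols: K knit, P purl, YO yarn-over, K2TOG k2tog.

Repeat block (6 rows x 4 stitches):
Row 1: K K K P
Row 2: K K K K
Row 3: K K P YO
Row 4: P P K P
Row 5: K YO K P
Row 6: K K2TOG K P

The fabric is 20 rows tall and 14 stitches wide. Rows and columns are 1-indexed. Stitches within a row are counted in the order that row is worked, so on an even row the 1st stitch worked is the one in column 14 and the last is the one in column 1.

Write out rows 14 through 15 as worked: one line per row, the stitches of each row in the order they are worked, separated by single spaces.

Row 14: chart row 2, WS - tiled (columns 1-14): K K K K K K K K K K K K K K; work from column 14 back to 1 with K<->P swapped.
Row 15: chart row 3, RS - tile across columns 1-14 and work as-is.

Rows as worked:
P P P P P P P P P P P P P P
K K P YO K K P YO K K P YO K K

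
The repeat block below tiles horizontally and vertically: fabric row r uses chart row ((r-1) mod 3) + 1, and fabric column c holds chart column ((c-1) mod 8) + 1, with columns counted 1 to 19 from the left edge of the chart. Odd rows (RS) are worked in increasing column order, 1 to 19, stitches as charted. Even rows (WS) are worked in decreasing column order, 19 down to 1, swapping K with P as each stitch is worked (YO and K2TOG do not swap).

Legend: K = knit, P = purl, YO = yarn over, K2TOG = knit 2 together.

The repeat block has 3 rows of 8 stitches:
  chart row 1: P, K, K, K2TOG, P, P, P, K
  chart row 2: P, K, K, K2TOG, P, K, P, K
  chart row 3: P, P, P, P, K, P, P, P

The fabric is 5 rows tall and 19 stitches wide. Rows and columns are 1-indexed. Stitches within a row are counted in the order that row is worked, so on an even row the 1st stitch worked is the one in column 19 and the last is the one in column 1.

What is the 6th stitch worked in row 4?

For row 4: chart row = ((4-1) mod 3) + 1 = 1; this is a WS (even) row.
Chart row 1 tiled across columns 1-19: P K K K2TOG P P P K P K K K2TOG P P P K P K K
Wrong side: read the tiled row from column 19 down to 1 and exchange K with P (leave YO, K2TOG).
Row 4 as worked: P P K P K K K K2TOG P P K P K K K K2TOG P P K
Stitch 6 in working order -> K

== STITCH ==
K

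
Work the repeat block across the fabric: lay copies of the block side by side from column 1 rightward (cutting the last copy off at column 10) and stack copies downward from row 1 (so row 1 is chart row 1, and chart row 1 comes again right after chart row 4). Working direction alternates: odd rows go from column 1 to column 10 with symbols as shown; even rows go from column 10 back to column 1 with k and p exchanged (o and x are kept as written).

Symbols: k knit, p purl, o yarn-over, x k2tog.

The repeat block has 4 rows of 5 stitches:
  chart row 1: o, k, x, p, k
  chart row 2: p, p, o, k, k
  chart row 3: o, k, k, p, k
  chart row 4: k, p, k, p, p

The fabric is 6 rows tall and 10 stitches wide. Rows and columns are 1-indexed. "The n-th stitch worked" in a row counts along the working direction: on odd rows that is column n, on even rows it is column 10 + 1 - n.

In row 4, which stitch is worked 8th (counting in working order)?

Row 4: (4-1) mod 4 = 3, so use chart row 4. Even row -> WS.
Chart row 4 tiled across columns 1-10: k p k p p k p k p p
WS row: flip the tiled sequence (start at column 10) and apply k<->p; o and x stay.
Row 4 as worked: k k p k p k k p k p
The 8th stitch worked is p.

== STITCH ==
p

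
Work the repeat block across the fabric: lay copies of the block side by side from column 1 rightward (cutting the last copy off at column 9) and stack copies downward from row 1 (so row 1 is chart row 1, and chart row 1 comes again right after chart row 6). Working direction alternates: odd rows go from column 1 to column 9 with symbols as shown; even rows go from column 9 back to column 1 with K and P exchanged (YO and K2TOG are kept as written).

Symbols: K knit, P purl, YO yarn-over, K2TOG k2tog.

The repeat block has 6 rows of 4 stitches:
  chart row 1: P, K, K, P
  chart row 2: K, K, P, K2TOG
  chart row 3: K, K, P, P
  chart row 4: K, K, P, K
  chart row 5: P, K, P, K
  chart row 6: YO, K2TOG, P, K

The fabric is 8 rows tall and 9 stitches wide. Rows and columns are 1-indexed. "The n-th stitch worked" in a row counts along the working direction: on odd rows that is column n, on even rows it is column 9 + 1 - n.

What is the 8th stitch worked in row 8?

For row 8: chart row = ((8-1) mod 6) + 1 = 2; this is a WS (even) row.
Chart row 2 tiled across columns 1-9: K K P K2TOG K K P K2TOG K
Wrong side: read the tiled row from column 9 down to 1 and exchange K with P (leave YO, K2TOG).
Row 8 as worked: P K2TOG K P P K2TOG K P P
Counting 8 along the worked row gives P.

== STITCH ==
P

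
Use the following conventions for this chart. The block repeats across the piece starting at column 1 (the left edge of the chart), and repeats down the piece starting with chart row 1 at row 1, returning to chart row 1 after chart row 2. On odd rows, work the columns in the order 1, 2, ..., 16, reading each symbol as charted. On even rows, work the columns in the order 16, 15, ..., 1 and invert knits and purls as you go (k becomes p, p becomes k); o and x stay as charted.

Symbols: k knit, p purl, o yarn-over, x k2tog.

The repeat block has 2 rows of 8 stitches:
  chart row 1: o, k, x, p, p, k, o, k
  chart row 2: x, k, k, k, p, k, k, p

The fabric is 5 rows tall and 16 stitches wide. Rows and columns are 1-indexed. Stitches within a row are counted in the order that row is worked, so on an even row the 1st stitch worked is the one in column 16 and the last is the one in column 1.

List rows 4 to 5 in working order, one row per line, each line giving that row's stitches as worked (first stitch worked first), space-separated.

Rows as worked:
k p p k p p p x k p p k p p p x
o k x p p k o k o k x p p k o k

Derivation:
Row 4: chart row 2, WS - tiled (columns 1-16): x k k k p k k p x k k k p k k p; work from column 16 back to 1 with k<->p swapped.
Row 5: chart row 1, RS - tile across columns 1-16 and work as-is.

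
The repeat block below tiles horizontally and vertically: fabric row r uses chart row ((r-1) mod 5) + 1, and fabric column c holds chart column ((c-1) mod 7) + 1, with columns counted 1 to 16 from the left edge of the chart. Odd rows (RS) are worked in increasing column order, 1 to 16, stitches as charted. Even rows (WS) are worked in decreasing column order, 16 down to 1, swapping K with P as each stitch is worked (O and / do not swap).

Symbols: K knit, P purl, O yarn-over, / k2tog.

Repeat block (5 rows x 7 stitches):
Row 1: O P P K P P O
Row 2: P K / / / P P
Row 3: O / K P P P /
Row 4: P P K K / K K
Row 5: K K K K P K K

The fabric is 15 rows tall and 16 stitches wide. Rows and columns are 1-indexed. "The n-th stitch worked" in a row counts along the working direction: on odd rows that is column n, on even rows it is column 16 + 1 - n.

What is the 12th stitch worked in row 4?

== STITCH ==
/

Derivation:
Row 4 uses chart row ((4-1) mod 5)+1 = 4. Row 4 is even, so WS.
Chart row 4 tiled across columns 1-16: P P K K / K K P P K K / K K P P
Wrong side: read the tiled row from column 16 down to 1 and exchange K with P (leave O, /).
Row 4 as worked: K K P P / P P K K P P / P P K K
Stitch 12 in working order -> /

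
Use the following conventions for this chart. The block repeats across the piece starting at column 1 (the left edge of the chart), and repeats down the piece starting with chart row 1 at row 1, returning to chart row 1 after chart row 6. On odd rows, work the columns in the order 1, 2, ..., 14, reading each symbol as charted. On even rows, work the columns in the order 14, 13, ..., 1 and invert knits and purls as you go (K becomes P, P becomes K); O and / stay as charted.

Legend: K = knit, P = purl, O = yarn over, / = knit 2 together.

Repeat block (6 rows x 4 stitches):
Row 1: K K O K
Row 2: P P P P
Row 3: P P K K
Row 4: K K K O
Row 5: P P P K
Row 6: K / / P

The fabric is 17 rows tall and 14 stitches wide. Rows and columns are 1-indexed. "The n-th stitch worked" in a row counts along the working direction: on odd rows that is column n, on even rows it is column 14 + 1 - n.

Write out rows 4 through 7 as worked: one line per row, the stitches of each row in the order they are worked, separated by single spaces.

Result:
P P O P P P O P P P O P P P
P P P K P P P K P P P K P P
/ P K / / P K / / P K / / P
K K O K K K O K K K O K K K

Derivation:
Row 4: chart row 4, WS - tiled (columns 1-14): K K K O K K K O K K K O K K; work from column 14 back to 1 with K<->P swapped.
Row 5: chart row 5, RS - tile across columns 1-14 and work as-is.
Row 6: chart row 6, WS - tiled (columns 1-14): K / / P K / / P K / / P K /; work from column 14 back to 1 with K<->P swapped.
Row 7: chart row 1, RS - tile across columns 1-14 and work as-is.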